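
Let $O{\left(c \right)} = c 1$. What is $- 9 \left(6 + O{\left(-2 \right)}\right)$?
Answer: $-36$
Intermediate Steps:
$O{\left(c \right)} = c$
$- 9 \left(6 + O{\left(-2 \right)}\right) = - 9 \left(6 - 2\right) = \left(-9\right) 4 = -36$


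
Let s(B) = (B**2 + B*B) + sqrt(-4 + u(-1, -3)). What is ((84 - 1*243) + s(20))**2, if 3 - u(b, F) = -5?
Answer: 413449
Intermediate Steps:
u(b, F) = 8 (u(b, F) = 3 - 1*(-5) = 3 + 5 = 8)
s(B) = 2 + 2*B**2 (s(B) = (B**2 + B*B) + sqrt(-4 + 8) = (B**2 + B**2) + sqrt(4) = 2*B**2 + 2 = 2 + 2*B**2)
((84 - 1*243) + s(20))**2 = ((84 - 1*243) + (2 + 2*20**2))**2 = ((84 - 243) + (2 + 2*400))**2 = (-159 + (2 + 800))**2 = (-159 + 802)**2 = 643**2 = 413449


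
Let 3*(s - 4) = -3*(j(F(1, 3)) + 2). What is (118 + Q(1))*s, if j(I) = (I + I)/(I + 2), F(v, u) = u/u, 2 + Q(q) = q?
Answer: 156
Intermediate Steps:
Q(q) = -2 + q
F(v, u) = 1
j(I) = 2*I/(2 + I) (j(I) = (2*I)/(2 + I) = 2*I/(2 + I))
s = 4/3 (s = 4 + (-3*(2*1/(2 + 1) + 2))/3 = 4 + (-3*(2*1/3 + 2))/3 = 4 + (-3*(2*1*(⅓) + 2))/3 = 4 + (-3*(⅔ + 2))/3 = 4 + (-3*8/3)/3 = 4 + (⅓)*(-8) = 4 - 8/3 = 4/3 ≈ 1.3333)
(118 + Q(1))*s = (118 + (-2 + 1))*(4/3) = (118 - 1)*(4/3) = 117*(4/3) = 156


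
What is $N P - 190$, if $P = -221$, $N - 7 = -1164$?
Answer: $255507$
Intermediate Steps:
$N = -1157$ ($N = 7 - 1164 = -1157$)
$N P - 190 = \left(-1157\right) \left(-221\right) - 190 = 255697 - 190 = 255507$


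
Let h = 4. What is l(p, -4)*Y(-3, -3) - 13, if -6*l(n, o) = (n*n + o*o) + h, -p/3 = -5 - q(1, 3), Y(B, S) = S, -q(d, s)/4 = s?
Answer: 435/2 ≈ 217.50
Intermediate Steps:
q(d, s) = -4*s
p = -21 (p = -3*(-5 - (-4)*3) = -3*(-5 - 1*(-12)) = -3*(-5 + 12) = -3*7 = -21)
l(n, o) = -2/3 - n**2/6 - o**2/6 (l(n, o) = -((n*n + o*o) + 4)/6 = -((n**2 + o**2) + 4)/6 = -(4 + n**2 + o**2)/6 = -2/3 - n**2/6 - o**2/6)
l(p, -4)*Y(-3, -3) - 13 = (-2/3 - 1/6*(-21)**2 - 1/6*(-4)**2)*(-3) - 13 = (-2/3 - 1/6*441 - 1/6*16)*(-3) - 13 = (-2/3 - 147/2 - 8/3)*(-3) - 13 = -461/6*(-3) - 13 = 461/2 - 13 = 435/2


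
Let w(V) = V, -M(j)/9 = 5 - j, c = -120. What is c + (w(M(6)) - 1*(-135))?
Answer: 24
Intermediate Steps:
M(j) = -45 + 9*j (M(j) = -9*(5 - j) = -45 + 9*j)
c + (w(M(6)) - 1*(-135)) = -120 + ((-45 + 9*6) - 1*(-135)) = -120 + ((-45 + 54) + 135) = -120 + (9 + 135) = -120 + 144 = 24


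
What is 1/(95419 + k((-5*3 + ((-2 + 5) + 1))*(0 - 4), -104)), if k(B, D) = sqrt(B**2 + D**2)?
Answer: 95419/9104772809 - 4*sqrt(797)/9104772809 ≈ 1.0468e-5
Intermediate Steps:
1/(95419 + k((-5*3 + ((-2 + 5) + 1))*(0 - 4), -104)) = 1/(95419 + sqrt(((-5*3 + ((-2 + 5) + 1))*(0 - 4))**2 + (-104)**2)) = 1/(95419 + sqrt(((-15 + (3 + 1))*(-4))**2 + 10816)) = 1/(95419 + sqrt(((-15 + 4)*(-4))**2 + 10816)) = 1/(95419 + sqrt((-11*(-4))**2 + 10816)) = 1/(95419 + sqrt(44**2 + 10816)) = 1/(95419 + sqrt(1936 + 10816)) = 1/(95419 + sqrt(12752)) = 1/(95419 + 4*sqrt(797))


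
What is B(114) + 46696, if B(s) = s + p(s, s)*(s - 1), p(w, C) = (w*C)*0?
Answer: 46810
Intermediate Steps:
p(w, C) = 0 (p(w, C) = (C*w)*0 = 0)
B(s) = s (B(s) = s + 0*(s - 1) = s + 0*(-1 + s) = s + 0 = s)
B(114) + 46696 = 114 + 46696 = 46810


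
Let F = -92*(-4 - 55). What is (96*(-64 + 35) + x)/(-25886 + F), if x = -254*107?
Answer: 14981/10229 ≈ 1.4646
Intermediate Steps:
F = 5428 (F = -92*(-59) = 5428)
x = -27178
(96*(-64 + 35) + x)/(-25886 + F) = (96*(-64 + 35) - 27178)/(-25886 + 5428) = (96*(-29) - 27178)/(-20458) = (-2784 - 27178)*(-1/20458) = -29962*(-1/20458) = 14981/10229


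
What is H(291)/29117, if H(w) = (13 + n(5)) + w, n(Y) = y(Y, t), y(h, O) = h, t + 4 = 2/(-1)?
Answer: 309/29117 ≈ 0.010612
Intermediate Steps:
t = -6 (t = -4 + 2/(-1) = -4 + 2*(-1) = -4 - 2 = -6)
n(Y) = Y
H(w) = 18 + w (H(w) = (13 + 5) + w = 18 + w)
H(291)/29117 = (18 + 291)/29117 = 309*(1/29117) = 309/29117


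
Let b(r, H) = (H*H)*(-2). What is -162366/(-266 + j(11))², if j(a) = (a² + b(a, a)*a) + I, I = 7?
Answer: -81183/3920000 ≈ -0.020710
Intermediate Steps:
b(r, H) = -2*H² (b(r, H) = H²*(-2) = -2*H²)
j(a) = 7 + a² - 2*a³ (j(a) = (a² + (-2*a²)*a) + 7 = (a² - 2*a³) + 7 = 7 + a² - 2*a³)
-162366/(-266 + j(11))² = -162366/(-266 + (7 + 11² - 2*11³))² = -162366/(-266 + (7 + 121 - 2*1331))² = -162366/(-266 + (7 + 121 - 2662))² = -162366/(-266 - 2534)² = -162366/((-2800)²) = -162366/7840000 = -162366*1/7840000 = -81183/3920000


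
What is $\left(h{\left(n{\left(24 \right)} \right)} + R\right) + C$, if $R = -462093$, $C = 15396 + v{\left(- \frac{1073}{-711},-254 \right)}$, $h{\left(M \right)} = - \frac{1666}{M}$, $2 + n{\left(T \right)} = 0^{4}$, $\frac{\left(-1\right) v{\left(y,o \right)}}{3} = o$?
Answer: $-445102$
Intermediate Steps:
$v{\left(y,o \right)} = - 3 o$
$n{\left(T \right)} = -2$ ($n{\left(T \right)} = -2 + 0^{4} = -2 + 0 = -2$)
$C = 16158$ ($C = 15396 - -762 = 15396 + 762 = 16158$)
$\left(h{\left(n{\left(24 \right)} \right)} + R\right) + C = \left(- \frac{1666}{-2} - 462093\right) + 16158 = \left(\left(-1666\right) \left(- \frac{1}{2}\right) - 462093\right) + 16158 = \left(833 - 462093\right) + 16158 = -461260 + 16158 = -445102$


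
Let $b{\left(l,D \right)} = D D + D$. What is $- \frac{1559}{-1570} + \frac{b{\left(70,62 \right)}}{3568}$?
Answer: $\frac{2923733}{1400440} \approx 2.0877$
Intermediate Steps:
$b{\left(l,D \right)} = D + D^{2}$ ($b{\left(l,D \right)} = D^{2} + D = D + D^{2}$)
$- \frac{1559}{-1570} + \frac{b{\left(70,62 \right)}}{3568} = - \frac{1559}{-1570} + \frac{62 \left(1 + 62\right)}{3568} = \left(-1559\right) \left(- \frac{1}{1570}\right) + 62 \cdot 63 \cdot \frac{1}{3568} = \frac{1559}{1570} + 3906 \cdot \frac{1}{3568} = \frac{1559}{1570} + \frac{1953}{1784} = \frac{2923733}{1400440}$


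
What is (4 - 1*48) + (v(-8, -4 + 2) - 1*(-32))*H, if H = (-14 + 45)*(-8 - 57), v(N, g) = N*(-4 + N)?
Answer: -257964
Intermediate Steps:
H = -2015 (H = 31*(-65) = -2015)
(4 - 1*48) + (v(-8, -4 + 2) - 1*(-32))*H = (4 - 1*48) + (-8*(-4 - 8) - 1*(-32))*(-2015) = (4 - 48) + (-8*(-12) + 32)*(-2015) = -44 + (96 + 32)*(-2015) = -44 + 128*(-2015) = -44 - 257920 = -257964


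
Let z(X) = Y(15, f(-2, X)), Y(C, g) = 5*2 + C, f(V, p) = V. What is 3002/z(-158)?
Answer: 3002/25 ≈ 120.08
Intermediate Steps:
Y(C, g) = 10 + C
z(X) = 25 (z(X) = 10 + 15 = 25)
3002/z(-158) = 3002/25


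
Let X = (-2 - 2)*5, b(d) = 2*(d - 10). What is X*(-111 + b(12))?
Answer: 2140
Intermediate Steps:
b(d) = -20 + 2*d (b(d) = 2*(-10 + d) = -20 + 2*d)
X = -20 (X = -4*5 = -20)
X*(-111 + b(12)) = -20*(-111 + (-20 + 2*12)) = -20*(-111 + (-20 + 24)) = -20*(-111 + 4) = -20*(-107) = 2140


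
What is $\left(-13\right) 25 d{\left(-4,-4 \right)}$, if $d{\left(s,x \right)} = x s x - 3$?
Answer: $21775$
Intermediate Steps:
$d{\left(s,x \right)} = -3 + s x^{2}$ ($d{\left(s,x \right)} = s x x - 3 = s x^{2} - 3 = -3 + s x^{2}$)
$\left(-13\right) 25 d{\left(-4,-4 \right)} = \left(-13\right) 25 \left(-3 - 4 \left(-4\right)^{2}\right) = - 325 \left(-3 - 64\right) = \left(-325\right) \left(-67\right) = 21775$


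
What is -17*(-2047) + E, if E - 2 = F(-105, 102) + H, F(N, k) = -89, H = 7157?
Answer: 41869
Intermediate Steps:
E = 7070 (E = 2 + (-89 + 7157) = 2 + 7068 = 7070)
-17*(-2047) + E = -17*(-2047) + 7070 = 34799 + 7070 = 41869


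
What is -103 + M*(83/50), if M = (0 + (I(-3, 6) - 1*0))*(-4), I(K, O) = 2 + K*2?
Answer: -1911/25 ≈ -76.440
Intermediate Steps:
I(K, O) = 2 + 2*K
M = 16 (M = (0 + ((2 + 2*(-3)) - 1*0))*(-4) = (0 + ((2 - 6) + 0))*(-4) = (0 + (-4 + 0))*(-4) = (0 - 4)*(-4) = -4*(-4) = 16)
-103 + M*(83/50) = -103 + 16*(83/50) = -103 + 664/25 = -1911/25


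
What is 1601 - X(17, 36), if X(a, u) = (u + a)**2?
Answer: -1208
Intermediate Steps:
X(a, u) = (a + u)**2
1601 - X(17, 36) = 1601 - (17 + 36)**2 = 1601 - 1*53**2 = 1601 - 1*2809 = 1601 - 2809 = -1208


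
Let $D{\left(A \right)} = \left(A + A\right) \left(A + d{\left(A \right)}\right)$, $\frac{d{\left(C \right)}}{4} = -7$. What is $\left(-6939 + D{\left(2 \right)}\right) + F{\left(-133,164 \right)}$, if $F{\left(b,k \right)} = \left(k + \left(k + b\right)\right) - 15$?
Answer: $-6863$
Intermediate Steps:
$d{\left(C \right)} = -28$ ($d{\left(C \right)} = 4 \left(-7\right) = -28$)
$F{\left(b,k \right)} = -15 + b + 2 k$ ($F{\left(b,k \right)} = \left(k + \left(b + k\right)\right) - 15 = \left(b + 2 k\right) - 15 = -15 + b + 2 k$)
$D{\left(A \right)} = 2 A \left(-28 + A\right)$ ($D{\left(A \right)} = \left(A + A\right) \left(A - 28\right) = 2 A \left(-28 + A\right)$)
$\left(-6939 + D{\left(2 \right)}\right) + F{\left(-133,164 \right)} = \left(-6939 + 2 \cdot 2 \left(-28 + 2\right)\right) - -180 = \left(-6939 + 2 \cdot 2 \left(-26\right)\right) - -180 = \left(-6939 - 104\right) + 180 = -7043 + 180 = -6863$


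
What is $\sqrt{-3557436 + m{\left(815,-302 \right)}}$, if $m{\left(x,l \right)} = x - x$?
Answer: $2 i \sqrt{889359} \approx 1886.1 i$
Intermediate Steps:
$m{\left(x,l \right)} = 0$
$\sqrt{-3557436 + m{\left(815,-302 \right)}} = \sqrt{-3557436 + 0} = \sqrt{-3557436} = 2 i \sqrt{889359}$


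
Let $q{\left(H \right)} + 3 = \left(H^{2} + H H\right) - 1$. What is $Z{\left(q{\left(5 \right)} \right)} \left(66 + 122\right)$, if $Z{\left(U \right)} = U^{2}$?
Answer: $397808$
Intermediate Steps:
$q{\left(H \right)} = -4 + 2 H^{2}$ ($q{\left(H \right)} = -3 - \left(1 - H^{2} - H H\right) = -3 + \left(\left(H^{2} + H^{2}\right) - 1\right) = -3 + \left(2 H^{2} - 1\right) = -3 + \left(-1 + 2 H^{2}\right) = -4 + 2 H^{2}$)
$Z{\left(q{\left(5 \right)} \right)} \left(66 + 122\right) = \left(-4 + 2 \cdot 5^{2}\right)^{2} \left(66 + 122\right) = \left(-4 + 2 \cdot 25\right)^{2} \cdot 188 = \left(-4 + 50\right)^{2} \cdot 188 = 46^{2} \cdot 188 = 2116 \cdot 188 = 397808$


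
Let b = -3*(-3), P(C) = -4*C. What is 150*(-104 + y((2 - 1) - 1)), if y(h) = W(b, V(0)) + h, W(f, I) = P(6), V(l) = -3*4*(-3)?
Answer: -19200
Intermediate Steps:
b = 9
V(l) = 36 (V(l) = -12*(-3) = 36)
W(f, I) = -24 (W(f, I) = -4*6 = -24)
y(h) = -24 + h
150*(-104 + y((2 - 1) - 1)) = 150*(-104 + (-24 + ((2 - 1) - 1))) = 150*(-104 + (-24 + (1 - 1))) = 150*(-104 + (-24 + 0)) = 150*(-104 - 24) = 150*(-128) = -19200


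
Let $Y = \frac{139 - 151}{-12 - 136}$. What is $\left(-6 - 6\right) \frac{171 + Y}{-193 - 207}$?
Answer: $\frac{1899}{370} \approx 5.1324$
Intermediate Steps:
$Y = \frac{3}{37}$ ($Y = - \frac{12}{-148} = \left(-12\right) \left(- \frac{1}{148}\right) = \frac{3}{37} \approx 0.081081$)
$\left(-6 - 6\right) \frac{171 + Y}{-193 - 207} = \left(-6 - 6\right) \frac{171 + \frac{3}{37}}{-193 - 207} = \left(-6 - 6\right) \frac{6330}{37 \left(-400\right)} = - 12 \cdot \frac{6330}{37} \left(- \frac{1}{400}\right) = \left(-12\right) \left(- \frac{633}{1480}\right) = \frac{1899}{370}$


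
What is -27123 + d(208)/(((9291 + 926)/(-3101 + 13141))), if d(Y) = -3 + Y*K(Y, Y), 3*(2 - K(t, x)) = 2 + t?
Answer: -419151571/10217 ≈ -41025.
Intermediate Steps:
K(t, x) = 4/3 - t/3 (K(t, x) = 2 - (2 + t)/3 = 2 + (-2/3 - t/3) = 4/3 - t/3)
d(Y) = -3 + Y*(4/3 - Y/3)
-27123 + d(208)/(((9291 + 926)/(-3101 + 13141))) = -27123 + (-3 - 1/3*208*(-4 + 208))/(((9291 + 926)/(-3101 + 13141))) = -27123 + (-3 - 1/3*208*204)/((10217/10040)) = -27123 + (-3 - 14144)/((10217*(1/10040))) = -27123 - 14147/10217/10040 = -27123 - 14147*10040/10217 = -27123 - 142035880/10217 = -419151571/10217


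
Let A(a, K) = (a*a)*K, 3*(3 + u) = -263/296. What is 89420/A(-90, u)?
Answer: -1323416/395145 ≈ -3.3492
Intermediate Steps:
u = -2927/888 (u = -3 + (-263/296)/3 = -3 + (-263*1/296)/3 = -3 + (⅓)*(-263/296) = -3 - 263/888 = -2927/888 ≈ -3.2962)
A(a, K) = K*a² (A(a, K) = a²*K = K*a²)
89420/A(-90, u) = 89420/((-2927/888*(-90)²)) = 89420/((-2927/888*8100)) = 89420/(-1975725/74) = 89420*(-74/1975725) = -1323416/395145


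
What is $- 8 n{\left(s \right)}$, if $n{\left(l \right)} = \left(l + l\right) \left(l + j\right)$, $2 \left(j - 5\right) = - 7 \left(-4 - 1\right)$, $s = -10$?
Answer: $2000$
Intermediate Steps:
$j = \frac{45}{2}$ ($j = 5 + \frac{\left(-7\right) \left(-4 - 1\right)}{2} = 5 + \frac{\left(-7\right) \left(-5\right)}{2} = 5 + \frac{1}{2} \cdot 35 = 5 + \frac{35}{2} = \frac{45}{2} \approx 22.5$)
$n{\left(l \right)} = 2 l \left(\frac{45}{2} + l\right)$ ($n{\left(l \right)} = \left(l + l\right) \left(l + \frac{45}{2}\right) = 2 l \left(\frac{45}{2} + l\right)$)
$- 8 n{\left(s \right)} = - 8 \left(- 10 \left(45 + 2 \left(-10\right)\right)\right) = - 8 \left(- 10 \left(45 - 20\right)\right) = - 8 \left(\left(-10\right) 25\right) = - 8 \left(-250\right) = \left(-1\right) \left(-2000\right) = 2000$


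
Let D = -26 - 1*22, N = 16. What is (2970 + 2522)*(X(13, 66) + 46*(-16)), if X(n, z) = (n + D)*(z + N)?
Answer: -19804152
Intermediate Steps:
D = -48 (D = -26 - 22 = -48)
X(n, z) = (-48 + n)*(16 + z) (X(n, z) = (n - 48)*(z + 16) = (-48 + n)*(16 + z))
(2970 + 2522)*(X(13, 66) + 46*(-16)) = (2970 + 2522)*((-768 - 48*66 + 16*13 + 13*66) + 46*(-16)) = 5492*((-768 - 3168 + 208 + 858) - 736) = 5492*(-2870 - 736) = 5492*(-3606) = -19804152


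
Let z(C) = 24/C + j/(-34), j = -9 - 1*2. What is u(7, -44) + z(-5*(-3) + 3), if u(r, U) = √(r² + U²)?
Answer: 169/102 + √1985 ≈ 46.210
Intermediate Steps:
j = -11 (j = -9 - 2 = -11)
z(C) = 11/34 + 24/C (z(C) = 24/C - 11/(-34) = 24/C - 11*(-1/34) = 24/C + 11/34 = 11/34 + 24/C)
u(r, U) = √(U² + r²)
u(7, -44) + z(-5*(-3) + 3) = √((-44)² + 7²) + (11/34 + 24/(-5*(-3) + 3)) = √(1936 + 49) + (11/34 + 24/(15 + 3)) = √1985 + (11/34 + 24/18) = √1985 + (11/34 + 24*(1/18)) = √1985 + (11/34 + 4/3) = √1985 + 169/102 = 169/102 + √1985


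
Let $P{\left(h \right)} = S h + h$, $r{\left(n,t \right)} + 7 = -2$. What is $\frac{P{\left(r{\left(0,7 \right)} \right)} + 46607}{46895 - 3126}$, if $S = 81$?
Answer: $\frac{45869}{43769} \approx 1.048$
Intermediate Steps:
$r{\left(n,t \right)} = -9$ ($r{\left(n,t \right)} = -7 - 2 = -9$)
$P{\left(h \right)} = 82 h$ ($P{\left(h \right)} = 81 h + h = 82 h$)
$\frac{P{\left(r{\left(0,7 \right)} \right)} + 46607}{46895 - 3126} = \frac{82 \left(-9\right) + 46607}{46895 - 3126} = \frac{-738 + 46607}{43769} = 45869 \cdot \frac{1}{43769} = \frac{45869}{43769}$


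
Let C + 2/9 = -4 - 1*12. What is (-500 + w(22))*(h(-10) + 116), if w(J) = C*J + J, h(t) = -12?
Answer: -781456/9 ≈ -86829.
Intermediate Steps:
C = -146/9 (C = -2/9 + (-4 - 1*12) = -2/9 + (-4 - 12) = -2/9 - 16 = -146/9 ≈ -16.222)
w(J) = -137*J/9 (w(J) = -146*J/9 + J = -137*J/9)
(-500 + w(22))*(h(-10) + 116) = (-500 - 137/9*22)*(-12 + 116) = (-500 - 3014/9)*104 = -7514/9*104 = -781456/9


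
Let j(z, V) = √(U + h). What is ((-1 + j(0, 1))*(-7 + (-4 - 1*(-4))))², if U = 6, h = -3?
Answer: 196 - 98*√3 ≈ 26.259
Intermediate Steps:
j(z, V) = √3 (j(z, V) = √(6 - 3) = √3)
((-1 + j(0, 1))*(-7 + (-4 - 1*(-4))))² = ((-1 + √3)*(-7 + (-4 - 1*(-4))))² = ((-1 + √3)*(-7 + (-4 + 4)))² = ((-1 + √3)*(-7 + 0))² = ((-1 + √3)*(-7))² = (7 - 7*√3)²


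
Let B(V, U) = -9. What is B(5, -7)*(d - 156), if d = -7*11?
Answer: 2097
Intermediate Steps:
d = -77
B(5, -7)*(d - 156) = -9*(-77 - 156) = -9*(-233) = 2097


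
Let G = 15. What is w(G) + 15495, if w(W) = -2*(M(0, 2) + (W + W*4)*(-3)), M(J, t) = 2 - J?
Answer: 15941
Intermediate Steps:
w(W) = -4 + 30*W (w(W) = -2*((2 - 1*0) + (W + W*4)*(-3)) = -2*((2 + 0) + (W + 4*W)*(-3)) = -2*(2 + (5*W)*(-3)) = -2*(2 - 15*W) = -4 + 30*W)
w(G) + 15495 = (-4 + 30*15) + 15495 = (-4 + 450) + 15495 = 446 + 15495 = 15941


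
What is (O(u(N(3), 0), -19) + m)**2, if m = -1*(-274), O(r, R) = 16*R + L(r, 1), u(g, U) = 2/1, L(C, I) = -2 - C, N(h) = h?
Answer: 1156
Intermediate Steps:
u(g, U) = 2 (u(g, U) = 2*1 = 2)
O(r, R) = -2 - r + 16*R (O(r, R) = 16*R + (-2 - r) = -2 - r + 16*R)
m = 274
(O(u(N(3), 0), -19) + m)**2 = ((-2 - 1*2 + 16*(-19)) + 274)**2 = ((-2 - 2 - 304) + 274)**2 = (-308 + 274)**2 = (-34)**2 = 1156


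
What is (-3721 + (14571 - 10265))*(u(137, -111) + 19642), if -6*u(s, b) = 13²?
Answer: 22948185/2 ≈ 1.1474e+7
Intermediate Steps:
u(s, b) = -169/6 (u(s, b) = -⅙*13² = -⅙*169 = -169/6)
(-3721 + (14571 - 10265))*(u(137, -111) + 19642) = (-3721 + (14571 - 10265))*(-169/6 + 19642) = (-3721 + 4306)*(117683/6) = 585*(117683/6) = 22948185/2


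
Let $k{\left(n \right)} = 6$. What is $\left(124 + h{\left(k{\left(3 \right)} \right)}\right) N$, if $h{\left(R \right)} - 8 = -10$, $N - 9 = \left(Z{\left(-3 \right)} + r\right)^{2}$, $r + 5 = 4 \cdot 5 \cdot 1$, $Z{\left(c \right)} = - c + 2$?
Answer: $49898$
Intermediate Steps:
$Z{\left(c \right)} = 2 - c$
$r = 15$ ($r = -5 + 4 \cdot 5 \cdot 1 = -5 + 20 \cdot 1 = -5 + 20 = 15$)
$N = 409$ ($N = 9 + \left(\left(2 - -3\right) + 15\right)^{2} = 9 + \left(\left(2 + 3\right) + 15\right)^{2} = 9 + \left(5 + 15\right)^{2} = 9 + 20^{2} = 9 + 400 = 409$)
$h{\left(R \right)} = -2$ ($h{\left(R \right)} = 8 - 10 = -2$)
$\left(124 + h{\left(k{\left(3 \right)} \right)}\right) N = \left(124 - 2\right) 409 = 122 \cdot 409 = 49898$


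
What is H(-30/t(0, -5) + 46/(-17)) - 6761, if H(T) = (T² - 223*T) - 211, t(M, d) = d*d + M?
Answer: -43969416/7225 ≈ -6085.7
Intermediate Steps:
t(M, d) = M + d² (t(M, d) = d² + M = M + d²)
H(T) = -211 + T² - 223*T
H(-30/t(0, -5) + 46/(-17)) - 6761 = (-211 + (-30/(0 + (-5)²) + 46/(-17))² - 223*(-30/(0 + (-5)²) + 46/(-17))) - 6761 = (-211 + (-30/(0 + 25) + 46*(-1/17))² - 223*(-30/(0 + 25) + 46*(-1/17))) - 6761 = (-211 + (-30/25 - 46/17)² - 223*(-30/25 - 46/17)) - 6761 = (-211 + (-30*1/25 - 46/17)² - 223*(-30*1/25 - 46/17)) - 6761 = (-211 + (-6/5 - 46/17)² - 223*(-6/5 - 46/17)) - 6761 = (-211 + (-332/85)² - 223*(-332/85)) - 6761 = (-211 + 110224/7225 + 74036/85) - 6761 = 4878809/7225 - 6761 = -43969416/7225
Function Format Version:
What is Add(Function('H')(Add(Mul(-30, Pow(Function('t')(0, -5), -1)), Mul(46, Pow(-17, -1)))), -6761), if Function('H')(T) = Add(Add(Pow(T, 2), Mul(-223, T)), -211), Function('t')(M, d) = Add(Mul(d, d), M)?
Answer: Rational(-43969416, 7225) ≈ -6085.7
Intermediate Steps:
Function('t')(M, d) = Add(M, Pow(d, 2)) (Function('t')(M, d) = Add(Pow(d, 2), M) = Add(M, Pow(d, 2)))
Function('H')(T) = Add(-211, Pow(T, 2), Mul(-223, T))
Add(Function('H')(Add(Mul(-30, Pow(Function('t')(0, -5), -1)), Mul(46, Pow(-17, -1)))), -6761) = Add(Add(-211, Pow(Add(Mul(-30, Pow(Add(0, Pow(-5, 2)), -1)), Mul(46, Pow(-17, -1))), 2), Mul(-223, Add(Mul(-30, Pow(Add(0, Pow(-5, 2)), -1)), Mul(46, Pow(-17, -1))))), -6761) = Add(Add(-211, Pow(Add(Mul(-30, Pow(Add(0, 25), -1)), Mul(46, Rational(-1, 17))), 2), Mul(-223, Add(Mul(-30, Pow(Add(0, 25), -1)), Mul(46, Rational(-1, 17))))), -6761) = Add(Add(-211, Pow(Add(Mul(-30, Pow(25, -1)), Rational(-46, 17)), 2), Mul(-223, Add(Mul(-30, Pow(25, -1)), Rational(-46, 17)))), -6761) = Add(Add(-211, Pow(Add(Mul(-30, Rational(1, 25)), Rational(-46, 17)), 2), Mul(-223, Add(Mul(-30, Rational(1, 25)), Rational(-46, 17)))), -6761) = Add(Add(-211, Pow(Add(Rational(-6, 5), Rational(-46, 17)), 2), Mul(-223, Add(Rational(-6, 5), Rational(-46, 17)))), -6761) = Add(Add(-211, Pow(Rational(-332, 85), 2), Mul(-223, Rational(-332, 85))), -6761) = Add(Add(-211, Rational(110224, 7225), Rational(74036, 85)), -6761) = Add(Rational(4878809, 7225), -6761) = Rational(-43969416, 7225)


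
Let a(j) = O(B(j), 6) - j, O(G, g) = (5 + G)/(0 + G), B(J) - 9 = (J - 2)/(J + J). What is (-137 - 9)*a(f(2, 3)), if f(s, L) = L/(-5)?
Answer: -100156/335 ≈ -298.97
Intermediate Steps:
B(J) = 9 + (-2 + J)/(2*J) (B(J) = 9 + (J - 2)/(J + J) = 9 + (-2 + J)/((2*J)) = 9 + (-2 + J)*(1/(2*J)) = 9 + (-2 + J)/(2*J))
f(s, L) = -L/5 (f(s, L) = L*(-⅕) = -L/5)
O(G, g) = (5 + G)/G
a(j) = -j + (29/2 - 1/j)/(19/2 - 1/j) (a(j) = (5 + (19/2 - 1/j))/(19/2 - 1/j) - j = (29/2 - 1/j)/(19/2 - 1/j) - j = -j + (29/2 - 1/j)/(19/2 - 1/j))
(-137 - 9)*a(f(2, 3)) = (-137 - 9)*((-2 - 19*(-⅕*3)² + 31*(-⅕*3))/(-2 + 19*(-⅕*3))) = -146*(-2 - 19*(-⅗)² + 31*(-⅗))/(-2 + 19*(-⅗)) = -146*(-2 - 19*9/25 - 93/5)/(-2 - 57/5) = -146*(-2 - 171/25 - 93/5)/(-67/5) = -(-730)*(-686)/(67*25) = -146*686/335 = -100156/335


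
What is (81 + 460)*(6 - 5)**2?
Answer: 541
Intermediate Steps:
(81 + 460)*(6 - 5)**2 = 541*1**2 = 541*1 = 541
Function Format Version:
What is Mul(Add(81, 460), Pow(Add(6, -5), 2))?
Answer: 541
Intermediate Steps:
Mul(Add(81, 460), Pow(Add(6, -5), 2)) = Mul(541, Pow(1, 2)) = Mul(541, 1) = 541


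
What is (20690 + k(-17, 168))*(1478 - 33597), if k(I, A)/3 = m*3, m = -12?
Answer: -661073258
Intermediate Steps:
k(I, A) = -108 (k(I, A) = 3*(-12*3) = 3*(-36) = -108)
(20690 + k(-17, 168))*(1478 - 33597) = (20690 - 108)*(1478 - 33597) = 20582*(-32119) = -661073258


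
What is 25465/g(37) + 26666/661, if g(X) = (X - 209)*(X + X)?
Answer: 322572483/8413208 ≈ 38.341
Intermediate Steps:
g(X) = 2*X*(-209 + X) (g(X) = (-209 + X)*(2*X) = 2*X*(-209 + X))
25465/g(37) + 26666/661 = 25465/((2*37*(-209 + 37))) + 26666/661 = 25465/((2*37*(-172))) + 26666*(1/661) = 25465/(-12728) + 26666/661 = 25465*(-1/12728) + 26666/661 = -25465/12728 + 26666/661 = 322572483/8413208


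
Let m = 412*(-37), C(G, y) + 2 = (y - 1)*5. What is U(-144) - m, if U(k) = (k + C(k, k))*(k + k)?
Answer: 266092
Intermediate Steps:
C(G, y) = -7 + 5*y (C(G, y) = -2 + (y - 1)*5 = -2 + (-1 + y)*5 = -2 + (-5 + 5*y) = -7 + 5*y)
U(k) = 2*k*(-7 + 6*k) (U(k) = (k + (-7 + 5*k))*(k + k) = (-7 + 6*k)*(2*k) = 2*k*(-7 + 6*k))
m = -15244
U(-144) - m = 2*(-144)*(-7 + 6*(-144)) - 1*(-15244) = 2*(-144)*(-7 - 864) + 15244 = 2*(-144)*(-871) + 15244 = 250848 + 15244 = 266092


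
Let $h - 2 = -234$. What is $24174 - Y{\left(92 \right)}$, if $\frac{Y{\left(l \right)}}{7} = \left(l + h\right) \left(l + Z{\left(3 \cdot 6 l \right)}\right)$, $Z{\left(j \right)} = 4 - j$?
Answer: $-1504626$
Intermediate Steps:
$h = -232$ ($h = 2 - 234 = -232$)
$Y{\left(l \right)} = 7 \left(-232 + l\right) \left(4 - 17 l\right)$ ($Y{\left(l \right)} = 7 \left(l - 232\right) \left(l - \left(-4 + 3 \cdot 6 l\right)\right) = 7 \left(-232 + l\right) \left(l - \left(-4 + 18 l\right)\right) = 7 \left(-232 + l\right) \left(4 - 17 l\right)$)
$24174 - Y{\left(92 \right)} = 24174 - \left(-6496 - 119 \cdot 92^{2} + 27636 \cdot 92\right) = 24174 - \left(-6496 - 1007216 + 2542512\right) = 24174 - 1528800 = -1504626$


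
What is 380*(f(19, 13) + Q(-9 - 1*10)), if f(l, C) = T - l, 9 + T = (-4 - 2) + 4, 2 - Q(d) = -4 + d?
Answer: -1900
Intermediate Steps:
Q(d) = 6 - d (Q(d) = 2 - (-4 + d) = 2 + (4 - d) = 6 - d)
T = -11 (T = -9 + ((-4 - 2) + 4) = -9 + (-6 + 4) = -9 - 2 = -11)
f(l, C) = -11 - l
380*(f(19, 13) + Q(-9 - 1*10)) = 380*((-11 - 1*19) + (6 - (-9 - 1*10))) = 380*((-11 - 19) + (6 - (-9 - 10))) = 380*(-30 + (6 - 1*(-19))) = 380*(-30 + (6 + 19)) = 380*(-30 + 25) = 380*(-5) = -1900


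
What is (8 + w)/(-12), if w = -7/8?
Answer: -19/32 ≈ -0.59375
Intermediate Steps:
w = -7/8 (w = -7*⅛ = -7/8 ≈ -0.87500)
(8 + w)/(-12) = (8 - 7/8)/(-12) = -1/12*57/8 = -19/32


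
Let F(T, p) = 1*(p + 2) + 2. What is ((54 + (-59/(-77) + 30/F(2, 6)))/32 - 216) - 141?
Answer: -27350/77 ≈ -355.19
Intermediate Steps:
F(T, p) = 4 + p (F(T, p) = 1*(2 + p) + 2 = (2 + p) + 2 = 4 + p)
((54 + (-59/(-77) + 30/F(2, 6)))/32 - 216) - 141 = ((54 + (-59/(-77) + 30/(4 + 6)))/32 - 216) - 141 = ((54 + (-59*(-1/77) + 30/10))*(1/32) - 216) - 141 = ((54 + (59/77 + 30*(1/10)))*(1/32) - 216) - 141 = ((54 + (59/77 + 3))*(1/32) - 216) - 141 = ((54 + 290/77)*(1/32) - 216) - 141 = ((4448/77)*(1/32) - 216) - 141 = (139/77 - 216) - 141 = -16493/77 - 141 = -27350/77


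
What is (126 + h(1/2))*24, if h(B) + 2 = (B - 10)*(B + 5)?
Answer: 1722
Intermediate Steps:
h(B) = -2 + (-10 + B)*(5 + B) (h(B) = -2 + (B - 10)*(B + 5) = -2 + (-10 + B)*(5 + B))
(126 + h(1/2))*24 = (126 + (-52 + (1/2)² - 5/2))*24 = (126 + (-52 + (½)² - 5*½))*24 = (126 + (-52 + ¼ - 5/2))*24 = (126 - 217/4)*24 = (287/4)*24 = 1722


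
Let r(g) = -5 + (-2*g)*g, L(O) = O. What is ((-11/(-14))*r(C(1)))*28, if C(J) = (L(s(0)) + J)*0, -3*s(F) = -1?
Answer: -110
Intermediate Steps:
s(F) = 1/3 (s(F) = -1/3*(-1) = 1/3)
C(J) = 0 (C(J) = (1/3 + J)*0 = 0)
r(g) = -5 - 2*g**2
((-11/(-14))*r(C(1)))*28 = ((-11/(-14))*(-5 - 2*0**2))*28 = ((-11*(-1/14))*(-5 - 2*0))*28 = (11*(-5 + 0)/14)*28 = ((11/14)*(-5))*28 = -55/14*28 = -110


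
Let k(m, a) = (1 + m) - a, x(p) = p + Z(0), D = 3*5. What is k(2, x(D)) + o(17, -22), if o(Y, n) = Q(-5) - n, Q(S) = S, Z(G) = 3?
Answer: 2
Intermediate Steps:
D = 15
x(p) = 3 + p (x(p) = p + 3 = 3 + p)
k(m, a) = 1 + m - a
o(Y, n) = -5 - n
k(2, x(D)) + o(17, -22) = (1 + 2 - (3 + 15)) + (-5 - 1*(-22)) = (1 + 2 - 1*18) + (-5 + 22) = (1 + 2 - 18) + 17 = -15 + 17 = 2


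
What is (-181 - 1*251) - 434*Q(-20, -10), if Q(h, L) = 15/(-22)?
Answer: -1497/11 ≈ -136.09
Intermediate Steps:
Q(h, L) = -15/22 (Q(h, L) = 15*(-1/22) = -15/22)
(-181 - 1*251) - 434*Q(-20, -10) = (-181 - 1*251) - 434*(-15/22) = (-181 - 251) + 3255/11 = -432 + 3255/11 = -1497/11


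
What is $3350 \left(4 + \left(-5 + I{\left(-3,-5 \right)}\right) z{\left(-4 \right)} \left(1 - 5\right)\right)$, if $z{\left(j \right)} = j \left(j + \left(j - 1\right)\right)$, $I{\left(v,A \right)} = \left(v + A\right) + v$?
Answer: $7731800$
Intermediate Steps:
$I{\left(v,A \right)} = A + 2 v$ ($I{\left(v,A \right)} = \left(A + v\right) + v = A + 2 v$)
$z{\left(j \right)} = j \left(-1 + 2 j\right)$ ($z{\left(j \right)} = j \left(j + \left(-1 + j\right)\right) = j \left(-1 + 2 j\right)$)
$3350 \left(4 + \left(-5 + I{\left(-3,-5 \right)}\right) z{\left(-4 \right)} \left(1 - 5\right)\right) = 3350 \left(4 + \left(-5 + \left(-5 + 2 \left(-3\right)\right)\right) \left(- 4 \left(-1 + 2 \left(-4\right)\right)\right) \left(1 - 5\right)\right) = 3350 \left(4 + \left(-5 - 11\right) \left(- 4 \left(-1 - 8\right)\right) \left(-4\right)\right) = 3350 \left(4 + \left(-5 - 11\right) \left(\left(-4\right) \left(-9\right)\right) \left(-4\right)\right) = 3350 \left(4 + \left(-16\right) 36 \left(-4\right)\right) = 3350 \left(4 - -2304\right) = 3350 \left(4 + 2304\right) = 3350 \cdot 2308 = 7731800$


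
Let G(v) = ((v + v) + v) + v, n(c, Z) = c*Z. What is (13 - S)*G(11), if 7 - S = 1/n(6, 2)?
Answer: 803/3 ≈ 267.67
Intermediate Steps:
n(c, Z) = Z*c
S = 83/12 (S = 7 - 1/(2*6) = 7 - 1/12 = 83/12 ≈ 6.9167)
G(v) = 4*v (G(v) = (2*v + v) + v = 3*v + v = 4*v)
(13 - S)*G(11) = (13 - 1*83/12)*(4*11) = (13 - 83/12)*44 = (73/12)*44 = 803/3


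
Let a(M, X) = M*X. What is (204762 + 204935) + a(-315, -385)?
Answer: 530972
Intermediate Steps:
(204762 + 204935) + a(-315, -385) = (204762 + 204935) - 315*(-385) = 409697 + 121275 = 530972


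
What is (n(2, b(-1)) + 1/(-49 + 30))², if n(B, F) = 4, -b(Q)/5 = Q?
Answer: 5625/361 ≈ 15.582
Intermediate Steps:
b(Q) = -5*Q
(n(2, b(-1)) + 1/(-49 + 30))² = (4 + 1/(-49 + 30))² = (4 + 1/(-19))² = (4 - 1/19)² = (75/19)² = 5625/361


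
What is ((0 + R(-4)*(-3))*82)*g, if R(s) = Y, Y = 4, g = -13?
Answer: 12792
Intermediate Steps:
R(s) = 4
((0 + R(-4)*(-3))*82)*g = ((0 + 4*(-3))*82)*(-13) = ((0 - 12)*82)*(-13) = -12*82*(-13) = -984*(-13) = 12792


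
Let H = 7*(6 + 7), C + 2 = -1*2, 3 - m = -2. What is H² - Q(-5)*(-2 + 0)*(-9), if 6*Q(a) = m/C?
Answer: 33139/4 ≈ 8284.8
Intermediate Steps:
m = 5 (m = 3 - 1*(-2) = 3 + 2 = 5)
C = -4 (C = -2 - 1*2 = -2 - 2 = -4)
H = 91 (H = 7*13 = 91)
Q(a) = -5/24 (Q(a) = (5/(-4))/6 = (5*(-¼))/6 = (⅙)*(-5/4) = -5/24)
H² - Q(-5)*(-2 + 0)*(-9) = 91² - (-5*(-2 + 0)/24)*(-9) = 8281 - (-5/24*(-2))*(-9) = 8281 - 5*(-9)/12 = 8281 - 1*(-15/4) = 8281 + 15/4 = 33139/4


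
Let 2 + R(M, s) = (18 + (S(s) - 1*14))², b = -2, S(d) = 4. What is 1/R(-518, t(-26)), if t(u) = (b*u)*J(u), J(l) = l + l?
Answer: 1/62 ≈ 0.016129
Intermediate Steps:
J(l) = 2*l
t(u) = -4*u² (t(u) = (-2*u)*(2*u) = -4*u²)
R(M, s) = 62 (R(M, s) = -2 + (18 + (4 - 1*14))² = -2 + (18 + (4 - 14))² = -2 + (18 - 10)² = -2 + 8² = -2 + 64 = 62)
1/R(-518, t(-26)) = 1/62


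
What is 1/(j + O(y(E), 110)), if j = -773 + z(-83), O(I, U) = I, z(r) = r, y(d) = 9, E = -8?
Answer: -1/847 ≈ -0.0011806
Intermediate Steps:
j = -856 (j = -773 - 83 = -856)
1/(j + O(y(E), 110)) = 1/(-856 + 9) = 1/(-847) = -1/847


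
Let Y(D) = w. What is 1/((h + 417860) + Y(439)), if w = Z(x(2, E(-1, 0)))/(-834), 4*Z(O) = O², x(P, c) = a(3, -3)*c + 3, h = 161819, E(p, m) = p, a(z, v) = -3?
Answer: 278/161150759 ≈ 1.7251e-6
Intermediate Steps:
x(P, c) = 3 - 3*c (x(P, c) = -3*c + 3 = 3 - 3*c)
Z(O) = O²/4
w = -3/278 (w = ((3 - 3*(-1))²/4)/(-834) = ((3 + 3)²/4)*(-1/834) = ((¼)*6²)*(-1/834) = ((¼)*36)*(-1/834) = 9*(-1/834) = -3/278 ≈ -0.010791)
Y(D) = -3/278
1/((h + 417860) + Y(439)) = 1/((161819 + 417860) - 3/278) = 1/(579679 - 3/278) = 1/(161150759/278) = 278/161150759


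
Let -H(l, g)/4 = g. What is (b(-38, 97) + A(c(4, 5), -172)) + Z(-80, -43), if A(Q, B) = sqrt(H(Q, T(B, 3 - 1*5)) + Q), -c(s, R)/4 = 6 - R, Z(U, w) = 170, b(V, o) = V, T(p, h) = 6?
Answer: 132 + 2*I*sqrt(7) ≈ 132.0 + 5.2915*I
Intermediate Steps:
H(l, g) = -4*g
c(s, R) = -24 + 4*R (c(s, R) = -4*(6 - R) = -24 + 4*R)
A(Q, B) = sqrt(-24 + Q) (A(Q, B) = sqrt(-4*6 + Q) = sqrt(-24 + Q))
(b(-38, 97) + A(c(4, 5), -172)) + Z(-80, -43) = (-38 + sqrt(-24 + (-24 + 4*5))) + 170 = (-38 + sqrt(-24 + (-24 + 20))) + 170 = (-38 + sqrt(-24 - 4)) + 170 = (-38 + sqrt(-28)) + 170 = (-38 + 2*I*sqrt(7)) + 170 = 132 + 2*I*sqrt(7)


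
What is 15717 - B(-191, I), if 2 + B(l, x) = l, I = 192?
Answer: 15910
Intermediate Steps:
B(l, x) = -2 + l
15717 - B(-191, I) = 15717 - (-2 - 191) = 15717 - 1*(-193) = 15717 + 193 = 15910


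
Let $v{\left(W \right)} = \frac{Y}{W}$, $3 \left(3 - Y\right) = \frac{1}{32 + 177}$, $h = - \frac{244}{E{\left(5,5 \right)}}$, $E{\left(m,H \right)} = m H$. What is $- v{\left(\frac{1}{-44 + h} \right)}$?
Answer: $\frac{168448}{1045} \approx 161.19$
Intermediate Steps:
$E{\left(m,H \right)} = H m$
$h = - \frac{244}{25}$ ($h = - \frac{244}{5 \cdot 5} = - \frac{244}{25} \approx -9.76$)
$Y = \frac{1880}{627}$ ($Y = 3 - \frac{1}{3 \left(32 + 177\right)} = 3 - \frac{1}{3 \cdot 209} = 3 - \frac{1}{627} = \frac{1880}{627} \approx 2.9984$)
$v{\left(W \right)} = \frac{1880}{627 W}$
$- v{\left(\frac{1}{-44 + h} \right)} = - \frac{1880}{627 \frac{1}{-44 - \frac{244}{25}}} = - \frac{1880}{627 \frac{1}{- \frac{1344}{25}}} = - \frac{1880}{627 \left(- \frac{25}{1344}\right)} = - \frac{1880 \left(-1344\right)}{627 \cdot 25} = \left(-1\right) \left(- \frac{168448}{1045}\right) = \frac{168448}{1045}$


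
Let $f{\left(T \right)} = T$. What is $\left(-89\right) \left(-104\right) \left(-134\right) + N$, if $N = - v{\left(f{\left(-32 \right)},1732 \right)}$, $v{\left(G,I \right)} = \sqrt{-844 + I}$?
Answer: $-1240304 - 2 \sqrt{222} \approx -1.2403 \cdot 10^{6}$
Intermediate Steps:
$N = - 2 \sqrt{222}$ ($N = - \sqrt{-844 + 1732} = - \sqrt{888} = - 2 \sqrt{222} \approx -29.799$)
$\left(-89\right) \left(-104\right) \left(-134\right) + N = \left(-89\right) \left(-104\right) \left(-134\right) - 2 \sqrt{222} = 9256 \left(-134\right) - 2 \sqrt{222} = -1240304 - 2 \sqrt{222}$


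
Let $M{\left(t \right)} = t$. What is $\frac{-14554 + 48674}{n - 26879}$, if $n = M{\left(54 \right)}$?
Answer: $- \frac{6824}{5365} \approx -1.2719$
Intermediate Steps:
$n = 54$
$\frac{-14554 + 48674}{n - 26879} = \frac{-14554 + 48674}{54 - 26879} = \frac{34120}{-26825} = 34120 \left(- \frac{1}{26825}\right) = - \frac{6824}{5365}$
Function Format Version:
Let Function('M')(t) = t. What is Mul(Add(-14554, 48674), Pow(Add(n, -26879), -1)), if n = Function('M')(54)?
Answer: Rational(-6824, 5365) ≈ -1.2719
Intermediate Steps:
n = 54
Mul(Add(-14554, 48674), Pow(Add(n, -26879), -1)) = Mul(Add(-14554, 48674), Pow(Add(54, -26879), -1)) = Mul(34120, Pow(-26825, -1)) = Mul(34120, Rational(-1, 26825)) = Rational(-6824, 5365)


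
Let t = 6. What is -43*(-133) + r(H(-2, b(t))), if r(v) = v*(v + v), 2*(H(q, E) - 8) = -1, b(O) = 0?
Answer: 11663/2 ≈ 5831.5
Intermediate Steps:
H(q, E) = 15/2 (H(q, E) = 8 + (1/2)*(-1) = 8 - 1/2 = 15/2)
r(v) = 2*v**2 (r(v) = v*(2*v) = 2*v**2)
-43*(-133) + r(H(-2, b(t))) = -43*(-133) + 2*(15/2)**2 = 5719 + 2*(225/4) = 5719 + 225/2 = 11663/2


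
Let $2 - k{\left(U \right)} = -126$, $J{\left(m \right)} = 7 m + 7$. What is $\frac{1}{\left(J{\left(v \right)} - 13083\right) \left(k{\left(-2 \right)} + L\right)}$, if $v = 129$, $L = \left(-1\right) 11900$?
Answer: $\frac{1}{143300556} \approx 6.9783 \cdot 10^{-9}$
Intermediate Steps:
$L = -11900$
$J{\left(m \right)} = 7 + 7 m$
$k{\left(U \right)} = 128$ ($k{\left(U \right)} = 2 - -126 = 2 + 126 = 128$)
$\frac{1}{\left(J{\left(v \right)} - 13083\right) \left(k{\left(-2 \right)} + L\right)} = \frac{1}{\left(\left(7 + 7 \cdot 129\right) - 13083\right) \left(128 - 11900\right)} = \frac{1}{\left(\left(7 + 903\right) - 13083\right) \left(-11772\right)} = \frac{1}{\left(910 - 13083\right) \left(-11772\right)} = \frac{1}{\left(-12173\right) \left(-11772\right)} = \frac{1}{143300556}$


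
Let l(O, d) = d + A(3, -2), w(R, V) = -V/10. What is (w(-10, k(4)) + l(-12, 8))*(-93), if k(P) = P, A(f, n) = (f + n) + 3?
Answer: -5394/5 ≈ -1078.8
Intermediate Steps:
A(f, n) = 3 + f + n
w(R, V) = -V/10 (w(R, V) = -V*(1/10) = -V/10)
l(O, d) = 4 + d (l(O, d) = d + (3 + 3 - 2) = d + 4 = 4 + d)
(w(-10, k(4)) + l(-12, 8))*(-93) = (-1/10*4 + (4 + 8))*(-93) = (-2/5 + 12)*(-93) = (58/5)*(-93) = -5394/5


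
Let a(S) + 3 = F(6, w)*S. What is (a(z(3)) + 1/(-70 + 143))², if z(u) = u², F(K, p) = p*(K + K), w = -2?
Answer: 255552196/5329 ≈ 47955.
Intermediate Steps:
F(K, p) = 2*K*p (F(K, p) = p*(2*K) = 2*K*p)
a(S) = -3 - 24*S (a(S) = -3 + (2*6*(-2))*S = -3 - 24*S)
(a(z(3)) + 1/(-70 + 143))² = ((-3 - 24*3²) + 1/(-70 + 143))² = ((-3 - 24*9) + 1/73)² = ((-3 - 216) + 1/73)² = (-219 + 1/73)² = (-15986/73)² = 255552196/5329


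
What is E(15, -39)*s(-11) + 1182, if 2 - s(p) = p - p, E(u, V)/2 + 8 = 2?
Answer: 1158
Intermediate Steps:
E(u, V) = -12 (E(u, V) = -16 + 2*2 = -16 + 4 = -12)
s(p) = 2 (s(p) = 2 - (p - p) = 2 - 1*0 = 2 + 0 = 2)
E(15, -39)*s(-11) + 1182 = -12*2 + 1182 = -24 + 1182 = 1158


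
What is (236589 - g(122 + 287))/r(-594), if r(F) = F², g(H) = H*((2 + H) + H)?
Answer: -8981/32076 ≈ -0.27999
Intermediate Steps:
g(H) = H*(2 + 2*H)
(236589 - g(122 + 287))/r(-594) = (236589 - 2*(122 + 287)*(1 + (122 + 287)))/((-594)²) = (236589 - 2*409*(1 + 409))/352836 = (236589 - 2*409*410)*(1/352836) = (236589 - 1*335380)*(1/352836) = (236589 - 335380)*(1/352836) = -98791*1/352836 = -8981/32076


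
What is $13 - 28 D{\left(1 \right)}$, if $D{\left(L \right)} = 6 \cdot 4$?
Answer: $-659$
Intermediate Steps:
$D{\left(L \right)} = 24$
$13 - 28 D{\left(1 \right)} = 13 - 672 = -659$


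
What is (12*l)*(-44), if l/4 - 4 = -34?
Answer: 63360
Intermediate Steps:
l = -120 (l = 16 + 4*(-34) = 16 - 136 = -120)
(12*l)*(-44) = (12*(-120))*(-44) = -1440*(-44) = 63360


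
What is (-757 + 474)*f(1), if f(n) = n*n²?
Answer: -283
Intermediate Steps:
f(n) = n³
(-757 + 474)*f(1) = (-757 + 474)*1³ = -283*1 = -283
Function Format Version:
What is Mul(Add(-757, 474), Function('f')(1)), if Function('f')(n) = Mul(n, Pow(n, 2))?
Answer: -283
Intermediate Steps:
Function('f')(n) = Pow(n, 3)
Mul(Add(-757, 474), Function('f')(1)) = Mul(Add(-757, 474), Pow(1, 3)) = Mul(-283, 1) = -283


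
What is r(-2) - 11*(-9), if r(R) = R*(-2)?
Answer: 103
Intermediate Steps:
r(R) = -2*R
r(-2) - 11*(-9) = -2*(-2) - 11*(-9) = 4 + 99 = 103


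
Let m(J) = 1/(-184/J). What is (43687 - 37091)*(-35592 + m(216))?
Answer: -5399769228/23 ≈ -2.3477e+8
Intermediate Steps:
m(J) = -J/184
(43687 - 37091)*(-35592 + m(216)) = (43687 - 37091)*(-35592 - 1/184*216) = 6596*(-35592 - 27/23) = 6596*(-818643/23) = -5399769228/23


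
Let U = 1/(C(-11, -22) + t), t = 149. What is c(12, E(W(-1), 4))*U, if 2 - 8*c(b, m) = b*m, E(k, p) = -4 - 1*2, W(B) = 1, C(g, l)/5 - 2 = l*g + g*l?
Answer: 37/10316 ≈ 0.0035867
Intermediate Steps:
C(g, l) = 10 + 10*g*l (C(g, l) = 10 + 5*(l*g + g*l) = 10 + 5*(g*l + g*l) = 10 + 5*(2*g*l) = 10 + 10*g*l)
E(k, p) = -6 (E(k, p) = -4 - 2 = -6)
c(b, m) = ¼ - b*m/8
U = 1/2579 (U = 1/((10 + 10*(-11)*(-22)) + 149) = 1/((10 + 2420) + 149) = 1/(2430 + 149) = 1/2579 ≈ 0.00038775)
c(12, E(W(-1), 4))*U = (¼ - ⅛*12*(-6))*(1/2579) = (¼ + 9)*(1/2579) = (37/4)*(1/2579) = 37/10316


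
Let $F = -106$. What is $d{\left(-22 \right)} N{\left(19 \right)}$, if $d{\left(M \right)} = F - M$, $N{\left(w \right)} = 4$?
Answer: $-336$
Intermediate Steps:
$d{\left(M \right)} = -106 - M$
$d{\left(-22 \right)} N{\left(19 \right)} = \left(-106 - -22\right) 4 = \left(-106 + 22\right) 4 = \left(-84\right) 4 = -336$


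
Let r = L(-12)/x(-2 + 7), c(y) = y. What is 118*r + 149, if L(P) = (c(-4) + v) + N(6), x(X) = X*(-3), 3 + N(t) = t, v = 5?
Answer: 1763/15 ≈ 117.53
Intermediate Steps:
N(t) = -3 + t
x(X) = -3*X
L(P) = 4 (L(P) = (-4 + 5) + (-3 + 6) = 1 + 3 = 4)
r = -4/15 (r = 4/((-3*(-2 + 7))) = 4/((-3*5)) = 4/(-15) = 4*(-1/15) = -4/15 ≈ -0.26667)
118*r + 149 = 118*(-4/15) + 149 = -472/15 + 149 = 1763/15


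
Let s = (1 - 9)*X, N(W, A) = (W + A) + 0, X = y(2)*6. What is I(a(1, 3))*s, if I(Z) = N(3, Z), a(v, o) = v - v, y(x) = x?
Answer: -288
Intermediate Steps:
X = 12 (X = 2*6 = 12)
N(W, A) = A + W (N(W, A) = (A + W) + 0 = A + W)
a(v, o) = 0
I(Z) = 3 + Z (I(Z) = Z + 3 = 3 + Z)
s = -96 (s = (1 - 9)*12 = -8*12 = -96)
I(a(1, 3))*s = (3 + 0)*(-96) = 3*(-96) = -288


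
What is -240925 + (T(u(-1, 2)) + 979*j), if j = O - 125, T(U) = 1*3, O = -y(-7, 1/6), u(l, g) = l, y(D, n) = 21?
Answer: -383856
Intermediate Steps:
O = -21 (O = -1*21 = -21)
T(U) = 3
j = -146 (j = -21 - 125 = -146)
-240925 + (T(u(-1, 2)) + 979*j) = -240925 + (3 + 979*(-146)) = -240925 + (3 - 142934) = -240925 - 142931 = -383856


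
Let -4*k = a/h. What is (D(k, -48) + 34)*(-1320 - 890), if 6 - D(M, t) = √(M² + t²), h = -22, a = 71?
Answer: -88400 + 1105*√17847217/44 ≈ 17695.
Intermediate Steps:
k = 71/88 (k = -71/(4*(-22)) = -71*(-1)/(4*22) = -¼*(-71/22) = 71/88 ≈ 0.80682)
D(M, t) = 6 - √(M² + t²)
(D(k, -48) + 34)*(-1320 - 890) = ((6 - √((71/88)² + (-48)²)) + 34)*(-1320 - 890) = ((6 - √(5041/7744 + 2304)) + 34)*(-2210) = ((6 - √(17847217/7744)) + 34)*(-2210) = ((6 - √17847217/88) + 34)*(-2210) = (40 - √17847217/88)*(-2210) = -88400 + 1105*√17847217/44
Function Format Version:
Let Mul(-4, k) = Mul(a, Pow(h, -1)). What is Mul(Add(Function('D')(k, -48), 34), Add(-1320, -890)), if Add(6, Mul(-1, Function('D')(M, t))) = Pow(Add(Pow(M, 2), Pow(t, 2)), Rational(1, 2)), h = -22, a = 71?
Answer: Add(-88400, Mul(Rational(1105, 44), Pow(17847217, Rational(1, 2)))) ≈ 17695.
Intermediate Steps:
k = Rational(71, 88) (k = Mul(Rational(-1, 4), Mul(71, Pow(-22, -1))) = Mul(Rational(-1, 4), Mul(71, Rational(-1, 22))) = Mul(Rational(-1, 4), Rational(-71, 22)) = Rational(71, 88) ≈ 0.80682)
Function('D')(M, t) = Add(6, Mul(-1, Pow(Add(Pow(M, 2), Pow(t, 2)), Rational(1, 2))))
Mul(Add(Function('D')(k, -48), 34), Add(-1320, -890)) = Mul(Add(Add(6, Mul(-1, Pow(Add(Pow(Rational(71, 88), 2), Pow(-48, 2)), Rational(1, 2)))), 34), Add(-1320, -890)) = Mul(Add(Add(6, Mul(-1, Pow(Add(Rational(5041, 7744), 2304), Rational(1, 2)))), 34), -2210) = Mul(Add(Add(6, Mul(-1, Pow(Rational(17847217, 7744), Rational(1, 2)))), 34), -2210) = Mul(Add(Add(6, Mul(-1, Mul(Rational(1, 88), Pow(17847217, Rational(1, 2))))), 34), -2210) = Mul(Add(Add(6, Mul(Rational(-1, 88), Pow(17847217, Rational(1, 2)))), 34), -2210) = Mul(Add(40, Mul(Rational(-1, 88), Pow(17847217, Rational(1, 2)))), -2210) = Add(-88400, Mul(Rational(1105, 44), Pow(17847217, Rational(1, 2))))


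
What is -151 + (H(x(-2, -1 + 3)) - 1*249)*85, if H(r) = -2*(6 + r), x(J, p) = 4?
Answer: -23016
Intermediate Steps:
H(r) = -12 - 2*r
-151 + (H(x(-2, -1 + 3)) - 1*249)*85 = -151 + ((-12 - 2*4) - 1*249)*85 = -151 + ((-12 - 8) - 249)*85 = -151 + (-20 - 249)*85 = -151 - 269*85 = -151 - 22865 = -23016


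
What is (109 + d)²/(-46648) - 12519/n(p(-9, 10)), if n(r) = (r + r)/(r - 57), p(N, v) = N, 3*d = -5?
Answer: -98324755/2142 ≈ -45903.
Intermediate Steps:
d = -5/3 (d = (⅓)*(-5) = -5/3 ≈ -1.6667)
n(r) = 2*r/(-57 + r) (n(r) = (2*r)/(-57 + r) = 2*r/(-57 + r))
(109 + d)²/(-46648) - 12519/n(p(-9, 10)) = (109 - 5/3)²/(-46648) - 12519/(2*(-9)/(-57 - 9)) = (322/3)²*(-1/46648) - 12519/(2*(-9)/(-66)) = (103684/9)*(-1/46648) - 12519/(2*(-9)*(-1/66)) = -529/2142 - 12519/3/11 = -529/2142 - 12519*11/3 = -529/2142 - 45903 = -98324755/2142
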